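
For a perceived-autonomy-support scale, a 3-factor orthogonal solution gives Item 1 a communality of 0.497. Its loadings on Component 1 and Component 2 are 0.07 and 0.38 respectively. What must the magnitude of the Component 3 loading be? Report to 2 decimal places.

0.59

Under orthogonal rotation h² = Σλ², so λ_Component 3² = h² − (0.1493) = 0.497 − 0.1493 = 0.3477.
|λ| = √0.3477 = 0.5897.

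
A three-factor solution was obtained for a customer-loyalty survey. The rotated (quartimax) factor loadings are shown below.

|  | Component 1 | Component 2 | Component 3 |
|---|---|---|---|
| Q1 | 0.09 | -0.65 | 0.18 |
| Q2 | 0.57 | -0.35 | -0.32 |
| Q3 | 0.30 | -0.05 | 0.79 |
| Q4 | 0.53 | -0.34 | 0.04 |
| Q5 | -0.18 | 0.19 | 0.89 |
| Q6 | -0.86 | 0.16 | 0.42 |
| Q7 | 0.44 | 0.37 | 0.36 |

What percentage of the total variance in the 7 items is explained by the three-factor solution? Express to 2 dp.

62.71%

SS loadings by factor: 1.6695, 0.8617, 1.8586; total = 4.3898.
Total variance with 7 standardized items is 7, so the solution explains 4.3898/7 = 0.6271 = 62.71%.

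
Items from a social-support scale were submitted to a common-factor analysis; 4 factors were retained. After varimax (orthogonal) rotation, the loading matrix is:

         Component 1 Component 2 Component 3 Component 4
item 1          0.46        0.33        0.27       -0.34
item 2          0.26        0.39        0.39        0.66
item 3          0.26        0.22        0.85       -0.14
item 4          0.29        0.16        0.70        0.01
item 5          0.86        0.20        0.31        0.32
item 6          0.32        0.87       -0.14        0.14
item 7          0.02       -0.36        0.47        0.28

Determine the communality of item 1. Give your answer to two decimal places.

h² = 0.46² + 0.33² + 0.27² + (-0.34)² = 0.2116 + 0.1089 + 0.0729 + 0.1156 = 0.5090

0.51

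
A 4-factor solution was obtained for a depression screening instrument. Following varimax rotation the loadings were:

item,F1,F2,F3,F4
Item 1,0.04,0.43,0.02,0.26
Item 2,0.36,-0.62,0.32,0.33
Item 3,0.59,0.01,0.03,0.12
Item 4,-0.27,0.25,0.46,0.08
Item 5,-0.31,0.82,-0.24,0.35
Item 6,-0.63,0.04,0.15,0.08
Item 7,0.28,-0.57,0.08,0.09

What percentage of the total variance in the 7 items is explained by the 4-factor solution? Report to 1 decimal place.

49.9%

SS loadings by factor: 1.1236, 1.6308, 0.4018, 0.3343; total = 3.4905.
Total variance with 7 standardized items is 7, so the solution explains 3.4905/7 = 0.4986 = 49.86%.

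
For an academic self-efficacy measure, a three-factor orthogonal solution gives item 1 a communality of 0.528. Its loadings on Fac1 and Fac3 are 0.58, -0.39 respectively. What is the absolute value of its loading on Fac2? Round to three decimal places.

Under orthogonal rotation h² = Σλ², so λ_Fac2² = h² − (0.4885) = 0.528 − 0.4885 = 0.0395.
|λ| = √0.0395 = 0.1987.

0.199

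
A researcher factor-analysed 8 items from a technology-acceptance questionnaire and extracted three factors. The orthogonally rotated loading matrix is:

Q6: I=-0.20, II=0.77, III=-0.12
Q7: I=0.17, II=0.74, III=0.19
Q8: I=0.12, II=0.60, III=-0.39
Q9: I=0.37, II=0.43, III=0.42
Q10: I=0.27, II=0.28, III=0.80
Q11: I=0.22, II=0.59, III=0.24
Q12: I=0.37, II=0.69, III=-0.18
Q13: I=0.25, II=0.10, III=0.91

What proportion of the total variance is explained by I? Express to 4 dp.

SS loadings for I = (-0.20)² + 0.17² + 0.12² + 0.37² + 0.27² + 0.22² + 0.37² + 0.25² = 0.5409
Proportion of variance = 0.5409 / 8 = 0.0676.

0.0676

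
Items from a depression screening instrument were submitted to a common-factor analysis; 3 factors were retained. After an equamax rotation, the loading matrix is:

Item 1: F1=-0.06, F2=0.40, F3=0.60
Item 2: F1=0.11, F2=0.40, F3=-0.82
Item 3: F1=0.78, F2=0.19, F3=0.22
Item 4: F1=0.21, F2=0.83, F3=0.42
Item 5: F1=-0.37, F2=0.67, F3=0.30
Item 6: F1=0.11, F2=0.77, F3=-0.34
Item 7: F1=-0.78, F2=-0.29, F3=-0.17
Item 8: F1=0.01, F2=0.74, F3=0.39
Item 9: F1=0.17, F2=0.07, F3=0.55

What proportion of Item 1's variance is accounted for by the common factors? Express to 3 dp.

0.524

h² = (-0.06)² + 0.40² + 0.60² = 0.0036 + 0.1600 + 0.3600 = 0.5236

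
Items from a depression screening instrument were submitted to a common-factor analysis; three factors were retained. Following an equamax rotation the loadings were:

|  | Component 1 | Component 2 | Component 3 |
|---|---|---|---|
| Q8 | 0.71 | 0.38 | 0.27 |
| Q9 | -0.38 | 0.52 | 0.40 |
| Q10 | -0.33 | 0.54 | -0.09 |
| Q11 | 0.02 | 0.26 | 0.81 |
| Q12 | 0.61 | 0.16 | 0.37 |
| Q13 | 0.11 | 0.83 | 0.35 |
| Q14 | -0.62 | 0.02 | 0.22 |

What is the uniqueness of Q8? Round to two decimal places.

0.28

h² = 0.71² + 0.38² + 0.27² = 0.5041 + 0.1444 + 0.0729 = 0.7214
Uniqueness u² = 1 − h² = 1 − 0.7214 = 0.2786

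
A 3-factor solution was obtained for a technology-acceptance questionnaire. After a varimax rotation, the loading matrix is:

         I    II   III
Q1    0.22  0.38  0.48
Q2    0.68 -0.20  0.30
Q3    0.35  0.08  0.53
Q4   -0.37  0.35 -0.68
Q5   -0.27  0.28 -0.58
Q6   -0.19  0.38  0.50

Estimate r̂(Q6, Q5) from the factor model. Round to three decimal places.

-0.132

r̂ = Σ λ_i·λ_j across factors = (-0.19)(-0.27) + (0.38)(0.28) + (0.50)(-0.58)
  = +0.0513 +0.1064 -0.2900 = -0.1323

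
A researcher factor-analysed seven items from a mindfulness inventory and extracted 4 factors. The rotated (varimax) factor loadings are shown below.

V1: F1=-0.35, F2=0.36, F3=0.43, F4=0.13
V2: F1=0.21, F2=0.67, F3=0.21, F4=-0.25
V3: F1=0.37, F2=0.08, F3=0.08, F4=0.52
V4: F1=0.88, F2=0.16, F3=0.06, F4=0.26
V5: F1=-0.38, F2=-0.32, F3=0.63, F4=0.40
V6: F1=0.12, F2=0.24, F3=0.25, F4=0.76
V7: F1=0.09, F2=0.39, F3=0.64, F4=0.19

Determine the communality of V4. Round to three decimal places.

0.871

h² = 0.88² + 0.16² + 0.06² + 0.26² = 0.7744 + 0.0256 + 0.0036 + 0.0676 = 0.8712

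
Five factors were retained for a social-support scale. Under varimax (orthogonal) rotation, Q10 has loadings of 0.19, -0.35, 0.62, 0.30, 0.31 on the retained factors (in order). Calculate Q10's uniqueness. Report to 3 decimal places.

0.271

h² = 0.19² + (-0.35)² + 0.62² + 0.30² + 0.31² = 0.0361 + 0.1225 + 0.3844 + 0.0900 + 0.0961 = 0.7291
Uniqueness u² = 1 − h² = 1 − 0.7291 = 0.2709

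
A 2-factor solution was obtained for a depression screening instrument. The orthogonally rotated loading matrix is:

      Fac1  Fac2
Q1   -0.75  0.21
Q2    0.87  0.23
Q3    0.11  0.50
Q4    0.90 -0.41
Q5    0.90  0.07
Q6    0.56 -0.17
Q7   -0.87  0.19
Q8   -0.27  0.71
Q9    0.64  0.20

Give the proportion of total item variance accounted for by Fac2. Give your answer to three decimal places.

SS loadings for Fac2 = 0.21² + 0.23² + 0.50² + (-0.41)² + 0.07² + (-0.17)² + 0.19² + 0.71² + 0.20² = 1.1291
Proportion of variance = 1.1291 / 9 = 0.1255.

0.125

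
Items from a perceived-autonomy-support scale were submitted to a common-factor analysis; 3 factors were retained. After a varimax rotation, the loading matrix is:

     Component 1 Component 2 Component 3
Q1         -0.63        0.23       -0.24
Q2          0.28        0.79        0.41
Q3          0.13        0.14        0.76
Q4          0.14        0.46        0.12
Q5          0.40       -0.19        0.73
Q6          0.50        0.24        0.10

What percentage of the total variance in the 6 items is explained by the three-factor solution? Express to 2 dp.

54.74%

Communalities: 0.5074, 0.8706, 0.6141, 0.2456, 0.7290, 0.3176; Σh² = 3.2843.
Total variance with 6 standardized items is 6, so the solution explains 3.2843/6 = 0.5474 = 54.74%.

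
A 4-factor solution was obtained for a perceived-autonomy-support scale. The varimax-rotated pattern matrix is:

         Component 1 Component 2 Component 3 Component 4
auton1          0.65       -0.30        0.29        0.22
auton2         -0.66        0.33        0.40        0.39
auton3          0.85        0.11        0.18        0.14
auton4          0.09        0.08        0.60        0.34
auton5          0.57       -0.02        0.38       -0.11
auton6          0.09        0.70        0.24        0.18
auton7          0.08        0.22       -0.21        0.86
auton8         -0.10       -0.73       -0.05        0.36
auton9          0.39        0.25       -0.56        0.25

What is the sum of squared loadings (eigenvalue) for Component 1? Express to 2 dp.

2.09

SS loadings for Component 1 = 0.65² + (-0.66)² + 0.85² + 0.09² + 0.57² + 0.09² + 0.08² + (-0.10)² + 0.39² = 0.4225 + 0.4356 + 0.7225 + 0.0081 + 0.3249 + 0.0081 + 0.0064 + 0.0100 + 0.1521 = 2.0902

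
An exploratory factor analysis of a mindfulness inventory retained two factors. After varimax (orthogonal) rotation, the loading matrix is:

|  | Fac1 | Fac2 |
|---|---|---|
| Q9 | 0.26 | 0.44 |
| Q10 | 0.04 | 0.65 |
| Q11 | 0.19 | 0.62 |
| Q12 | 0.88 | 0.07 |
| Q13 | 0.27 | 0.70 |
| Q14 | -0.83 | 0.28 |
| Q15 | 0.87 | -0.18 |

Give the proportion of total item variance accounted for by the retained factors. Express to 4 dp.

0.5721

SS loadings by factor: 2.3984, 1.6062; total = 4.0046.
Total variance with 7 standardized items is 7, so the solution explains 4.0046/7 = 0.5721.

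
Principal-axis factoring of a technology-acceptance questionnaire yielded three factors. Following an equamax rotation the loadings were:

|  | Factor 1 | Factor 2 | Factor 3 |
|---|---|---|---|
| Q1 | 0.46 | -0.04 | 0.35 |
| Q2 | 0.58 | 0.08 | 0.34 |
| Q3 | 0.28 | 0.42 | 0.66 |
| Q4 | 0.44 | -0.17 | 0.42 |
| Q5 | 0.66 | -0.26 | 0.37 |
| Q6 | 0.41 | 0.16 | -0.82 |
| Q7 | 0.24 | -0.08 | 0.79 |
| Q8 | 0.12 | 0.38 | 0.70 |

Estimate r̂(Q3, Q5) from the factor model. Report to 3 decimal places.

0.320

r̂ = Σ λ_i·λ_j across factors = (0.28)(0.66) + (0.42)(-0.26) + (0.66)(0.37)
  = +0.1848 -0.1092 +0.2442 = 0.3198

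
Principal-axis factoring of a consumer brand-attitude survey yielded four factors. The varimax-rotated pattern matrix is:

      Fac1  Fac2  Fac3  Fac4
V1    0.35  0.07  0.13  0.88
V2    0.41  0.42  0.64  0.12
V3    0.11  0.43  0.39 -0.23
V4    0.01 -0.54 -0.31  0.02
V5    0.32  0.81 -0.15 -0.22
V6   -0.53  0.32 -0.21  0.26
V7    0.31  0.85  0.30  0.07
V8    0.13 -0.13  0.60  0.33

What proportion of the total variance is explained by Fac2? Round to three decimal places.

SS loadings for Fac2 = 0.07² + 0.42² + 0.43² + (-0.54)² + 0.81² + 0.32² + 0.85² + (-0.13)² = 2.1557
Proportion of variance = 2.1557 / 8 = 0.2695.

0.269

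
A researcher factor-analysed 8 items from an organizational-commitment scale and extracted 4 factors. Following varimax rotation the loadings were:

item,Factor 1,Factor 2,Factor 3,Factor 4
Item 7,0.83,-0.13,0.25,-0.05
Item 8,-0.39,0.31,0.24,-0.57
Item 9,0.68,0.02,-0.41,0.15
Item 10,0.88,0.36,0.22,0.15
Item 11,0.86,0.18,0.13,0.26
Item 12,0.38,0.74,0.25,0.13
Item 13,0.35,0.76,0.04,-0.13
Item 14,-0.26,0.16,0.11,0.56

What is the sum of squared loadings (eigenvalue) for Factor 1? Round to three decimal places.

3.152

SS loadings for Factor 1 = 0.83² + (-0.39)² + 0.68² + 0.88² + 0.86² + 0.38² + 0.35² + (-0.26)² = 0.6889 + 0.1521 + 0.4624 + 0.7744 + 0.7396 + 0.1444 + 0.1225 + 0.0676 = 3.1519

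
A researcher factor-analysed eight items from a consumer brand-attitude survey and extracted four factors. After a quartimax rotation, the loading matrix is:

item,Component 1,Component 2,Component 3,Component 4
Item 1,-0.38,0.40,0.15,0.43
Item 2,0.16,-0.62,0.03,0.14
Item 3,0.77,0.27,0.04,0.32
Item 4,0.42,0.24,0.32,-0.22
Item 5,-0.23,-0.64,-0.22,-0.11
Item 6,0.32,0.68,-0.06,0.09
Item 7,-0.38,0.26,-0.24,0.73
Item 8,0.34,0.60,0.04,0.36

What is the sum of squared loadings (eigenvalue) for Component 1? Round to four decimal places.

SS loadings for Component 1 = (-0.38)² + 0.16² + 0.77² + 0.42² + (-0.23)² + 0.32² + (-0.38)² + 0.34² = 0.1444 + 0.0256 + 0.5929 + 0.1764 + 0.0529 + 0.1024 + 0.1444 + 0.1156 = 1.3546

1.3546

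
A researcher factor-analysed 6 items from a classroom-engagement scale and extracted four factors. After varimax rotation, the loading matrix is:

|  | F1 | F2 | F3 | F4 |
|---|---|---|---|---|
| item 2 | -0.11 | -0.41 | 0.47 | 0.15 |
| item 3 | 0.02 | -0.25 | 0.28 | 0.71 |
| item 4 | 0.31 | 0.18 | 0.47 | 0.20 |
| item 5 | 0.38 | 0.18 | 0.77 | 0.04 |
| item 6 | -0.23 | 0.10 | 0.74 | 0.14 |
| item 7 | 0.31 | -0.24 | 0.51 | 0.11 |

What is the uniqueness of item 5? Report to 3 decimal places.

h² = 0.38² + 0.18² + 0.77² + 0.04² = 0.1444 + 0.0324 + 0.5929 + 0.0016 = 0.7713
Uniqueness u² = 1 − h² = 1 − 0.7713 = 0.2287

0.229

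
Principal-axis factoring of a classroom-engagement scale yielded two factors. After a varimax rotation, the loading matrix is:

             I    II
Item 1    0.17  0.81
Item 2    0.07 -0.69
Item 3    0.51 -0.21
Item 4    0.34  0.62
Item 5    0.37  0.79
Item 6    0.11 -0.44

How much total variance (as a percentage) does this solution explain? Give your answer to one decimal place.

SS loadings by factor: 0.5585, 2.3784; total = 2.9369.
Total variance with 6 standardized items is 6, so the solution explains 2.9369/6 = 0.4895 = 48.95%.

48.9%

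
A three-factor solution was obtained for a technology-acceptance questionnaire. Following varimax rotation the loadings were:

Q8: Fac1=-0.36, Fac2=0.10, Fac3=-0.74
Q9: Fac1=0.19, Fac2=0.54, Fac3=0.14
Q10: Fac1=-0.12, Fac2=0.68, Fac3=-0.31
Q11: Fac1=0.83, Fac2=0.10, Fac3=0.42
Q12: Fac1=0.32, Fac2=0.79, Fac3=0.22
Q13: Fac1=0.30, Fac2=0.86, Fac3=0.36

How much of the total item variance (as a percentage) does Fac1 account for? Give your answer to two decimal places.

SS loadings for Fac1 = (-0.36)² + 0.19² + (-0.12)² + 0.83² + 0.32² + 0.30² = 1.0614
With 6 standardized items, total variance = 6. Proportion = 1.0614/6 = 0.1769 → 17.69%.

17.69%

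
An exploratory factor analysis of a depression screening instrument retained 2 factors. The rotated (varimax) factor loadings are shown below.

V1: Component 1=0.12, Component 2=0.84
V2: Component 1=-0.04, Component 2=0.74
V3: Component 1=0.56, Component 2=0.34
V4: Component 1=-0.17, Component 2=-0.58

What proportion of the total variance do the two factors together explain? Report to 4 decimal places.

0.5159

SS loadings by factor: 0.3585, 1.7052; total = 2.0637.
Total variance with 4 standardized items is 4, so the solution explains 2.0637/4 = 0.5159.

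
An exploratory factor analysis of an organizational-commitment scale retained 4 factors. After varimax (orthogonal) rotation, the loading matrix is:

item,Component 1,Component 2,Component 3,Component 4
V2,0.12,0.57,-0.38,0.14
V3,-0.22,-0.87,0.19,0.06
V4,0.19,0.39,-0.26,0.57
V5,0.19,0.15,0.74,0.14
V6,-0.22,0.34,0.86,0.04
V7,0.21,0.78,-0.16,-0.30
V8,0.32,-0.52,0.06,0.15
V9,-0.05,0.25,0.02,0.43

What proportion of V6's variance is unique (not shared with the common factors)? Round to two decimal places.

h² = (-0.22)² + 0.34² + 0.86² + 0.04² = 0.0484 + 0.1156 + 0.7396 + 0.0016 = 0.9052
Uniqueness u² = 1 − h² = 1 − 0.9052 = 0.0948

0.09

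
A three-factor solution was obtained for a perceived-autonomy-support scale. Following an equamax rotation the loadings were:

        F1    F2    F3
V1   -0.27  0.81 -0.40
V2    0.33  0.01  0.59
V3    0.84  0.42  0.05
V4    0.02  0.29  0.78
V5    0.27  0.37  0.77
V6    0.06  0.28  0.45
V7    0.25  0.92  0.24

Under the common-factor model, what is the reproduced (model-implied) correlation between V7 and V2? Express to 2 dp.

0.23

r̂ = Σ λ_i·λ_j across factors = (0.25)(0.33) + (0.92)(0.01) + (0.24)(0.59)
  = +0.0825 +0.0092 +0.1416 = 0.2333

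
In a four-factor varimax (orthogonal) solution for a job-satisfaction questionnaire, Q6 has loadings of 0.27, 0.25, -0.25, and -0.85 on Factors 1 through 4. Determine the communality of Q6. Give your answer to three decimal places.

0.920

h² = 0.27² + 0.25² + (-0.25)² + (-0.85)² = 0.0729 + 0.0625 + 0.0625 + 0.7225 = 0.9204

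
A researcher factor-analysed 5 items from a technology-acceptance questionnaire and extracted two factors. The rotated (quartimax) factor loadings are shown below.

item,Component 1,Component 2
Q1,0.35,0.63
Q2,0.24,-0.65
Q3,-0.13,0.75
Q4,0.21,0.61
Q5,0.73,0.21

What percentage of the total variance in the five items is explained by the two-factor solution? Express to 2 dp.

SS loadings by factor: 0.7740, 1.7981; total = 2.5721.
Total variance with 5 standardized items is 5, so the solution explains 2.5721/5 = 0.5144 = 51.44%.

51.44%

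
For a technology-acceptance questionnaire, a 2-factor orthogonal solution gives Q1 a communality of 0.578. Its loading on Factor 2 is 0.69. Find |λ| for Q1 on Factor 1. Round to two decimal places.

Under orthogonal rotation h² = Σλ², so λ_Factor 1² = h² − (0.4761) = 0.578 − 0.4761 = 0.1019.
|λ| = √0.1019 = 0.3192.

0.32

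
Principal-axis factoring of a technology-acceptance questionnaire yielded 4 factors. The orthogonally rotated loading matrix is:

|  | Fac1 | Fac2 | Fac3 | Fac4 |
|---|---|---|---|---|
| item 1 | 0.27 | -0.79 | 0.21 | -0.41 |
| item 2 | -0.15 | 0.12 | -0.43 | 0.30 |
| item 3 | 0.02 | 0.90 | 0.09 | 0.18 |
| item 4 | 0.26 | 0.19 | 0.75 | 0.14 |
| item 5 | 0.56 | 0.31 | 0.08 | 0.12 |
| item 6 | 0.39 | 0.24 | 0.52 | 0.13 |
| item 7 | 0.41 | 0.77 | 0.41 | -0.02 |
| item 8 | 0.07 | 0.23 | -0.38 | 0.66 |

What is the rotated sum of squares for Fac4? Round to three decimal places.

SS loadings for Fac4 = (-0.41)² + 0.30² + 0.18² + 0.14² + 0.12² + 0.13² + (-0.02)² + 0.66² = 0.1681 + 0.0900 + 0.0324 + 0.0196 + 0.0144 + 0.0169 + 0.0004 + 0.4356 = 0.7774

0.777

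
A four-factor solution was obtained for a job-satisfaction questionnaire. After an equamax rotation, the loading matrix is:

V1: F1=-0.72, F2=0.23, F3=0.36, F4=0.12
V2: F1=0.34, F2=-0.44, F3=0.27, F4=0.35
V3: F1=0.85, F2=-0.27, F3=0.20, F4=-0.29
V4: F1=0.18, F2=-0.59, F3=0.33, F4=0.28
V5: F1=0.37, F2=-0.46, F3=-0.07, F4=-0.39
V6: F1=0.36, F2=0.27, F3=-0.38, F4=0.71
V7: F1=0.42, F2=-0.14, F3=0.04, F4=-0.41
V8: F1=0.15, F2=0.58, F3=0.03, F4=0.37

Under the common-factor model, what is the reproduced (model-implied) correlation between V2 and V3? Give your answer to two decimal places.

0.36

r̂ = Σ λ_i·λ_j across factors = (0.34)(0.85) + (-0.44)(-0.27) + (0.27)(0.20) + (0.35)(-0.29)
  = +0.2890 +0.1188 +0.0540 -0.1015 = 0.3603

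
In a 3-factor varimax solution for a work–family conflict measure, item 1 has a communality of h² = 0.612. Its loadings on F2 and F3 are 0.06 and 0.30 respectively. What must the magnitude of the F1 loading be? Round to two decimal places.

Under orthogonal rotation h² = Σλ², so λ_F1² = h² − (0.0936) = 0.612 − 0.0936 = 0.5184.
|λ| = √0.5184 = 0.7200.

0.72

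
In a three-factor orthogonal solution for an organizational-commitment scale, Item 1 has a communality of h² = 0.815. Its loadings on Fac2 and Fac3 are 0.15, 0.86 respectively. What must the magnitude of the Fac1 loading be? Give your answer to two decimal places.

0.23

Under orthogonal rotation h² = Σλ², so λ_Fac1² = h² − (0.7621) = 0.815 − 0.7621 = 0.0529.
|λ| = √0.0529 = 0.2300.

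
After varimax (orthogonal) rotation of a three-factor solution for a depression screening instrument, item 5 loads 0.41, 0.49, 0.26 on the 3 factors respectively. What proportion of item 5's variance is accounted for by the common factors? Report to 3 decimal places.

0.476

h² = 0.41² + 0.49² + 0.26² = 0.1681 + 0.2401 + 0.0676 = 0.4758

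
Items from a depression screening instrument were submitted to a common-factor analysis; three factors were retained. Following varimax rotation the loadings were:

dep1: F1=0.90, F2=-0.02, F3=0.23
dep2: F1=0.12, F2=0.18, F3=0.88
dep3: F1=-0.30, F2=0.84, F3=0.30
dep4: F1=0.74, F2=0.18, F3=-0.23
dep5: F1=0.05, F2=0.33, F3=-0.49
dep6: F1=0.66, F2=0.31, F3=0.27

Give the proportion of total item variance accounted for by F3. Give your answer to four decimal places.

0.2139

SS loadings for F3 = 0.23² + 0.88² + 0.30² + (-0.23)² + (-0.49)² + 0.27² = 1.2832
Proportion of variance = 1.2832 / 6 = 0.2139.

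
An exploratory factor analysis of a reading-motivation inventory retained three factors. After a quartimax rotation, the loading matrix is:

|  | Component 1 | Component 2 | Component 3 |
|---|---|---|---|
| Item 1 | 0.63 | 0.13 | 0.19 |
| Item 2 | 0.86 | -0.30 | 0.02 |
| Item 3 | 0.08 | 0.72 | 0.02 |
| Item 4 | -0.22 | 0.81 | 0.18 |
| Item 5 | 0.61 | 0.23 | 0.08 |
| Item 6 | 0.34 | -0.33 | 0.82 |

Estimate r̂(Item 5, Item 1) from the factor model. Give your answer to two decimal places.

0.43

r̂ = Σ λ_i·λ_j across factors = (0.61)(0.63) + (0.23)(0.13) + (0.08)(0.19)
  = +0.3843 +0.0299 +0.0152 = 0.4294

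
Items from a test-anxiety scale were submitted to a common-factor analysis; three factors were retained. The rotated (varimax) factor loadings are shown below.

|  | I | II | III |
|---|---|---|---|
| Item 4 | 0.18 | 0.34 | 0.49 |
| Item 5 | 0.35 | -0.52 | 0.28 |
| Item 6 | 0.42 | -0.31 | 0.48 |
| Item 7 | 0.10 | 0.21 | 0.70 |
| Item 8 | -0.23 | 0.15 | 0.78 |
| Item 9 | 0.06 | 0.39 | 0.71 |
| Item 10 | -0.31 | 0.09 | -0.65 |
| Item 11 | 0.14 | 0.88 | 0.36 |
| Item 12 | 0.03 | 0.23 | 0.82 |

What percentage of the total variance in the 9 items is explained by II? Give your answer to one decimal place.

17.1%

SS loadings for II = 0.34² + (-0.52)² + (-0.31)² + 0.21² + 0.15² + 0.39² + 0.09² + 0.88² + 0.23² = 1.5362
With 9 standardized items, total variance = 9. Proportion = 1.5362/9 = 0.1707 → 17.07%.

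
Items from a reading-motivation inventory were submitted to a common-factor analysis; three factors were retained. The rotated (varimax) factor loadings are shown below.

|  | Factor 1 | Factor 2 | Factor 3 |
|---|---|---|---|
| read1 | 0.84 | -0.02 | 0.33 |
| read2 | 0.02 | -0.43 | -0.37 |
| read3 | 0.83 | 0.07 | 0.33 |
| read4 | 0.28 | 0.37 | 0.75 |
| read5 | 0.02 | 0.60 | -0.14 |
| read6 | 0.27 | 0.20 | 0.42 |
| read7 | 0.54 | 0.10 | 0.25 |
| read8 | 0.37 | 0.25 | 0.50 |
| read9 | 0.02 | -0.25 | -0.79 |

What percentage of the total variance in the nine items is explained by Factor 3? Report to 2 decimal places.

SS loadings for Factor 3 = 0.33² + (-0.37)² + 0.33² + 0.75² + (-0.14)² + 0.42² + 0.25² + 0.50² + (-0.79)² = 2.0498
With 9 standardized items, total variance = 9. Proportion = 2.0498/9 = 0.2278 → 22.78%.

22.78%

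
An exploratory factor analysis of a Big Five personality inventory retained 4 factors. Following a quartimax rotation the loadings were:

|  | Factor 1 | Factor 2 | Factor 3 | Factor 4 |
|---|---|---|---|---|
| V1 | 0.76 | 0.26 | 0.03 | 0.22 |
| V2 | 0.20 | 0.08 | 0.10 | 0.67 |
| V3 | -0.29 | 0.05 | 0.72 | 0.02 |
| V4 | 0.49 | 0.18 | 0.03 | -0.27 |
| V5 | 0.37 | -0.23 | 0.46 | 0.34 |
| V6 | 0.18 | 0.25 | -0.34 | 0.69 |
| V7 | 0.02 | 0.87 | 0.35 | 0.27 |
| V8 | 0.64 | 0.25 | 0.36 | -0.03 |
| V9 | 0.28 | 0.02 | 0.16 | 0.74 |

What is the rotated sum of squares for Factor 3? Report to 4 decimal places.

1.1351

SS loadings for Factor 3 = 0.03² + 0.10² + 0.72² + 0.03² + 0.46² + (-0.34)² + 0.35² + 0.36² + 0.16² = 0.0009 + 0.0100 + 0.5184 + 0.0009 + 0.2116 + 0.1156 + 0.1225 + 0.1296 + 0.0256 = 1.1351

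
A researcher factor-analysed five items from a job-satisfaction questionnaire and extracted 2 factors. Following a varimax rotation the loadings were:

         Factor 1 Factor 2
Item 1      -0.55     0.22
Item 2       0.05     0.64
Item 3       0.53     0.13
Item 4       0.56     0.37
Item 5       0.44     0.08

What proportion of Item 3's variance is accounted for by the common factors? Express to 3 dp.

h² = 0.53² + 0.13² = 0.2809 + 0.0169 = 0.2978

0.298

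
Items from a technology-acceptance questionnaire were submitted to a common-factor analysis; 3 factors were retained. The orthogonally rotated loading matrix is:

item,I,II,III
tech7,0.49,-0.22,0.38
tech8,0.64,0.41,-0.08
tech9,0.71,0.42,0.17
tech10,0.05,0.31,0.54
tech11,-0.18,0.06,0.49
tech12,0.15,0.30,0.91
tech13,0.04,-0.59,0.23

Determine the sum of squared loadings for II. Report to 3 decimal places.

SS loadings for II = (-0.22)² + 0.41² + 0.42² + 0.31² + 0.06² + 0.30² + (-0.59)² = 0.0484 + 0.1681 + 0.1764 + 0.0961 + 0.0036 + 0.0900 + 0.3481 = 0.9307

0.931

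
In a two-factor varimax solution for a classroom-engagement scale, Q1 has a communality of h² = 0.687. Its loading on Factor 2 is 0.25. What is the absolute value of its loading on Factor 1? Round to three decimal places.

0.790

Under orthogonal rotation h² = Σλ², so λ_Factor 1² = h² − (0.0625) = 0.687 − 0.0625 = 0.6245.
|λ| = √0.6245 = 0.7903.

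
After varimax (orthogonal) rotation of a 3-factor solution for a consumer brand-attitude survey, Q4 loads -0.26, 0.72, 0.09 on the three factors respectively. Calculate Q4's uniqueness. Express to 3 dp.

h² = (-0.26)² + 0.72² + 0.09² = 0.0676 + 0.5184 + 0.0081 = 0.5941
Uniqueness u² = 1 − h² = 1 − 0.5941 = 0.4059

0.406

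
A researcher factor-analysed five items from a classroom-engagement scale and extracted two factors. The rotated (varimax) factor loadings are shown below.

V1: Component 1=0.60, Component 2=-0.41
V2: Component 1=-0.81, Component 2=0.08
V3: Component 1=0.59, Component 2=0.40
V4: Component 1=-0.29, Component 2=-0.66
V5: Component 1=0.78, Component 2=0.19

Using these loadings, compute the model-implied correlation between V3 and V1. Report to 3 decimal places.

r̂ = Σ λ_i·λ_j across factors = (0.59)(0.60) + (0.40)(-0.41)
  = +0.3540 -0.1640 = 0.1900

0.190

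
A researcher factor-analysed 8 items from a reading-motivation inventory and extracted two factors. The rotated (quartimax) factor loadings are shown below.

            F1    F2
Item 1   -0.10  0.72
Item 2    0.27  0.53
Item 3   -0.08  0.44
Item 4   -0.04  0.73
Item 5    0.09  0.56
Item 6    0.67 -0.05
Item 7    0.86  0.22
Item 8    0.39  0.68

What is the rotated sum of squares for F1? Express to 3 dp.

SS loadings for F1 = (-0.10)² + 0.27² + (-0.08)² + (-0.04)² + 0.09² + 0.67² + 0.86² + 0.39² = 0.0100 + 0.0729 + 0.0064 + 0.0016 + 0.0081 + 0.4489 + 0.7396 + 0.1521 = 1.4396

1.440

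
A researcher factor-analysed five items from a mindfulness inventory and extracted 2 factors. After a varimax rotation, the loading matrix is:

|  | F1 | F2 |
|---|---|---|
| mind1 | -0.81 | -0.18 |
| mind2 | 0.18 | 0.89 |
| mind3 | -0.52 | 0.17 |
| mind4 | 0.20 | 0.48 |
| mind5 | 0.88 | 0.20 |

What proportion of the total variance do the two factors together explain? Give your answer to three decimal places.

SS loadings by factor: 1.7733, 1.1238; total = 2.8971.
Total variance with 5 standardized items is 5, so the solution explains 2.8971/5 = 0.5794.

0.579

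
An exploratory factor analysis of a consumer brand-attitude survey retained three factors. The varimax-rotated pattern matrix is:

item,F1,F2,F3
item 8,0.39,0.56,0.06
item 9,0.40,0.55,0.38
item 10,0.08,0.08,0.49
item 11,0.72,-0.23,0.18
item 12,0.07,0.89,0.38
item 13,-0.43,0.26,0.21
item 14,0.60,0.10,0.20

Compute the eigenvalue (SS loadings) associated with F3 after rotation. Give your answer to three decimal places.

SS loadings for F3 = 0.06² + 0.38² + 0.49² + 0.18² + 0.38² + 0.21² + 0.20² = 0.0036 + 0.1444 + 0.2401 + 0.0324 + 0.1444 + 0.0441 + 0.0400 = 0.6490

0.649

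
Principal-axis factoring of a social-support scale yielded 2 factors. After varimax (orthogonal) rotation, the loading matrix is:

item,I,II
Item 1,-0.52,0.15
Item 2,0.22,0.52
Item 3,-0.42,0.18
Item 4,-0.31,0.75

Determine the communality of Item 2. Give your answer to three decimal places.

0.319

h² = 0.22² + 0.52² = 0.0484 + 0.2704 = 0.3188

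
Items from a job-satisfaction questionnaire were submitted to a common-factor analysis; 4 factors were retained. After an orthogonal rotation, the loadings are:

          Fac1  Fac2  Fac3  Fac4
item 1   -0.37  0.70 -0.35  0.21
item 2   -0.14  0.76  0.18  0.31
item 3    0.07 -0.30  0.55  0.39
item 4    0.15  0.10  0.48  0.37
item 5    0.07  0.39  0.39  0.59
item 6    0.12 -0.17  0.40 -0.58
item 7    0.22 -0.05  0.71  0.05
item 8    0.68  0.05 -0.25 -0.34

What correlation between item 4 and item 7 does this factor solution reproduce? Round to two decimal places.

0.39

r̂ = Σ λ_i·λ_j across factors = (0.15)(0.22) + (0.10)(-0.05) + (0.48)(0.71) + (0.37)(0.05)
  = +0.0330 -0.0050 +0.3408 +0.0185 = 0.3873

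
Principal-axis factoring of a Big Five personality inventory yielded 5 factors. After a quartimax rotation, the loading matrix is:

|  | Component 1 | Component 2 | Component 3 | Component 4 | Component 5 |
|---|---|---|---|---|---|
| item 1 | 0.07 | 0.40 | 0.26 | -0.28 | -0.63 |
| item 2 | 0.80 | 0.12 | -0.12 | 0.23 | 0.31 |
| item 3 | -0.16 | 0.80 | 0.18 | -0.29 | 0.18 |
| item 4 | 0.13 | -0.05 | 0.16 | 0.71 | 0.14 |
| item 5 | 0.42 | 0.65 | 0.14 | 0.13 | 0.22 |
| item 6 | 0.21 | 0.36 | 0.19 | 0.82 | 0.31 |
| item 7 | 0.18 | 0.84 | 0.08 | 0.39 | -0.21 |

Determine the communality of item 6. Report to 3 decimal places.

0.978

h² = 0.21² + 0.36² + 0.19² + 0.82² + 0.31² = 0.0441 + 0.1296 + 0.0361 + 0.6724 + 0.0961 = 0.9783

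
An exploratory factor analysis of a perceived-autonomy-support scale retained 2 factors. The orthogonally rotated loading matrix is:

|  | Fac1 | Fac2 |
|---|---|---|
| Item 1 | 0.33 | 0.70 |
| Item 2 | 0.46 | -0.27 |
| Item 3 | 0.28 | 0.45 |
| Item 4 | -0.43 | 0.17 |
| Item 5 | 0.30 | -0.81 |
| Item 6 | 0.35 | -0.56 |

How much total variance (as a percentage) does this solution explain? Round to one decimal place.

Communalities: 0.5989, 0.2845, 0.2809, 0.2138, 0.7461, 0.4361; Σh² = 2.5603.
Total variance with 6 standardized items is 6, so the solution explains 2.5603/6 = 0.4267 = 42.67%.

42.7%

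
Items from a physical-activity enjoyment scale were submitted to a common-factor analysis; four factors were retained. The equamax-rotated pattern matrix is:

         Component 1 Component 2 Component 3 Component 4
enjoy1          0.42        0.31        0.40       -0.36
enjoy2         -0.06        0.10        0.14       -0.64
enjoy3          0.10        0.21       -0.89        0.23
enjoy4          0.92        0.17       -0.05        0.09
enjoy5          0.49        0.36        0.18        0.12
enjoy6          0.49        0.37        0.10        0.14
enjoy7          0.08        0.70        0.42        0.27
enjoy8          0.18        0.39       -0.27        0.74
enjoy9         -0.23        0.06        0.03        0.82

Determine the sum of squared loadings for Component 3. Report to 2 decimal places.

1.27

SS loadings for Component 3 = 0.40² + 0.14² + (-0.89)² + (-0.05)² + 0.18² + 0.10² + 0.42² + (-0.27)² + 0.03² = 0.1600 + 0.0196 + 0.7921 + 0.0025 + 0.0324 + 0.0100 + 0.1764 + 0.0729 + 0.0009 = 1.2668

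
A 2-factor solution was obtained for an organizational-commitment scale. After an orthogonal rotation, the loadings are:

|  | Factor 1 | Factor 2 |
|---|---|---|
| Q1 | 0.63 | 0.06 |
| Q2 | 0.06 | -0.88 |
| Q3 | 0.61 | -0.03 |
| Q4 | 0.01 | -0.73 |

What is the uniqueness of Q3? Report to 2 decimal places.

0.63

h² = 0.61² + (-0.03)² = 0.3721 + 0.0009 = 0.3730
Uniqueness u² = 1 − h² = 1 − 0.3730 = 0.6270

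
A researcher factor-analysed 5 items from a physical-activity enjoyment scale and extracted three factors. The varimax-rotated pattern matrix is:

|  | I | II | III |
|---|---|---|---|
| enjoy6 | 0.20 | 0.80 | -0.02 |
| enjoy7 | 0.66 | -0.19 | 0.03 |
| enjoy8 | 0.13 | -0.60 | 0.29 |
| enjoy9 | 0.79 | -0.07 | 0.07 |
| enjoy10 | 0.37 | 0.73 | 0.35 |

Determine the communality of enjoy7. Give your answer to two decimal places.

h² = 0.66² + (-0.19)² + 0.03² = 0.4356 + 0.0361 + 0.0009 = 0.4726

0.47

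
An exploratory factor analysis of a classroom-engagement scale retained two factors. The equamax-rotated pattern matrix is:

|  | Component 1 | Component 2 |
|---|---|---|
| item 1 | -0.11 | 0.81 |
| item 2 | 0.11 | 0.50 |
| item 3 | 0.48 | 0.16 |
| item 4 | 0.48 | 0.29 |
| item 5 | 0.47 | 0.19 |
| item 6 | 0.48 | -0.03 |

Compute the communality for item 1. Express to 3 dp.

0.668

h² = (-0.11)² + 0.81² = 0.0121 + 0.6561 = 0.6682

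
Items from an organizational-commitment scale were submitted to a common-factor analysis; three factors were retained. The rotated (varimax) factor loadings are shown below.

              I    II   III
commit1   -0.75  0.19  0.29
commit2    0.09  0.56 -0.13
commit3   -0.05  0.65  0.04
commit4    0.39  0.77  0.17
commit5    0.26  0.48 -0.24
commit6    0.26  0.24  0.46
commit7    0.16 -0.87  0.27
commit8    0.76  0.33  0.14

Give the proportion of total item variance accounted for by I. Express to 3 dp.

SS loadings for I = (-0.75)² + 0.09² + (-0.05)² + 0.39² + 0.26² + 0.26² + 0.16² + 0.76² = 1.4636
Proportion of variance = 1.4636 / 8 = 0.1830.

0.183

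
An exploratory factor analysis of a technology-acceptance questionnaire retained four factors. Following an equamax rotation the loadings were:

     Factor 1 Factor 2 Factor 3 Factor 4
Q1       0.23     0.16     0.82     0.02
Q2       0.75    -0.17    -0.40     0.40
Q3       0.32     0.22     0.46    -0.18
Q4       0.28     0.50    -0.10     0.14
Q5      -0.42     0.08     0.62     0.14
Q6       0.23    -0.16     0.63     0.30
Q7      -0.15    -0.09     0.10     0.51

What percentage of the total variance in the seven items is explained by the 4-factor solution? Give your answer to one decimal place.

SS loadings by factor: 1.0480, 0.3930, 1.8453, 0.5821; total = 3.8684.
Total variance with 7 standardized items is 7, so the solution explains 3.8684/7 = 0.5526 = 55.26%.

55.3%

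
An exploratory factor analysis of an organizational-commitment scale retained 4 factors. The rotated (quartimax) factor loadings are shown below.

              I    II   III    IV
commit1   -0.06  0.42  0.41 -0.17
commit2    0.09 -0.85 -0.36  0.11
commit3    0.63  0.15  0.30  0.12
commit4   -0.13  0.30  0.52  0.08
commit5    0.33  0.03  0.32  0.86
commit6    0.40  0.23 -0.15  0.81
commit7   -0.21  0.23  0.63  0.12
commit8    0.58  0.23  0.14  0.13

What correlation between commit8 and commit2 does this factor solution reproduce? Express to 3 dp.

-0.179

r̂ = Σ λ_i·λ_j across factors = (0.58)(0.09) + (0.23)(-0.85) + (0.14)(-0.36) + (0.13)(0.11)
  = +0.0522 -0.1955 -0.0504 +0.0143 = -0.1794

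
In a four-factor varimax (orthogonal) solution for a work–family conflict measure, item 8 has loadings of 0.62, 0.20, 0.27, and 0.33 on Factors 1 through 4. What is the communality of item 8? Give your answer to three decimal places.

h² = 0.62² + 0.20² + 0.27² + 0.33² = 0.3844 + 0.0400 + 0.0729 + 0.1089 = 0.6062

0.606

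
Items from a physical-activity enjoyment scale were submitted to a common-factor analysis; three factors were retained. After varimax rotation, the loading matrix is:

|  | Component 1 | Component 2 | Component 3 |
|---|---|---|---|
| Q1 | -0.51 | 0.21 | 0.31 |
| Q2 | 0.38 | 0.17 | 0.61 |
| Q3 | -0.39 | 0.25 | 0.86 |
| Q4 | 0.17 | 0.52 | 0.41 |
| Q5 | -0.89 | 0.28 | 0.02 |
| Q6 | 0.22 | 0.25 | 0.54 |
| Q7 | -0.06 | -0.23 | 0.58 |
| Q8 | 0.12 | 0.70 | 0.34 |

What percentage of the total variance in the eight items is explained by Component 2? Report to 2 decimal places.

13.62%

SS loadings for Component 2 = 0.21² + 0.17² + 0.25² + 0.52² + 0.28² + 0.25² + (-0.23)² + 0.70² = 1.0897
With 8 standardized items, total variance = 8. Proportion = 1.0897/8 = 0.1362 → 13.62%.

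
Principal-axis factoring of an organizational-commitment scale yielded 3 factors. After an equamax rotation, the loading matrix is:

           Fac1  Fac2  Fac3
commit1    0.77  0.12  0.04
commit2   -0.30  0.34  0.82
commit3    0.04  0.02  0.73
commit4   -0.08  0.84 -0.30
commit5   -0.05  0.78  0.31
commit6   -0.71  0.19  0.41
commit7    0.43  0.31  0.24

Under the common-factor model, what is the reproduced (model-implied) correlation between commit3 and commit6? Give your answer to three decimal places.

r̂ = Σ λ_i·λ_j across factors = (0.04)(-0.71) + (0.02)(0.19) + (0.73)(0.41)
  = -0.0284 +0.0038 +0.2993 = 0.2747

0.275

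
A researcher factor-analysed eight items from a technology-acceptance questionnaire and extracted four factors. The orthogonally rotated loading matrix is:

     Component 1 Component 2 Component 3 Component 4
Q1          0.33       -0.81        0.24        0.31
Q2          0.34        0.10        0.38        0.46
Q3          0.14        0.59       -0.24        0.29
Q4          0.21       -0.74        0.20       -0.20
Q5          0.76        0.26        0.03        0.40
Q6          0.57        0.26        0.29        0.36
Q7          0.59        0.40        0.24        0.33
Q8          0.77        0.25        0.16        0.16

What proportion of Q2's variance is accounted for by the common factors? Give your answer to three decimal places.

0.482

h² = 0.34² + 0.10² + 0.38² + 0.46² = 0.1156 + 0.0100 + 0.1444 + 0.2116 = 0.4816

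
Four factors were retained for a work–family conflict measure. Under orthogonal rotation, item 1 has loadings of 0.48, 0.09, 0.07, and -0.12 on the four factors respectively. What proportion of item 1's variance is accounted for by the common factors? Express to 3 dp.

h² = 0.48² + 0.09² + 0.07² + (-0.12)² = 0.2304 + 0.0081 + 0.0049 + 0.0144 = 0.2578

0.258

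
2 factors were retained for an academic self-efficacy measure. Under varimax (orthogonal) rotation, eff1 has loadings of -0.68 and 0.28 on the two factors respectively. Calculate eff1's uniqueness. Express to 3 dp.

0.459

h² = (-0.68)² + 0.28² = 0.4624 + 0.0784 = 0.5408
Uniqueness u² = 1 − h² = 1 − 0.5408 = 0.4592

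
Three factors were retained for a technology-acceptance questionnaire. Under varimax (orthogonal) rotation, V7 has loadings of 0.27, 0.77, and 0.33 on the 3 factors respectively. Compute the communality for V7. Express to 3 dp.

h² = 0.27² + 0.77² + 0.33² = 0.0729 + 0.5929 + 0.1089 = 0.7747

0.775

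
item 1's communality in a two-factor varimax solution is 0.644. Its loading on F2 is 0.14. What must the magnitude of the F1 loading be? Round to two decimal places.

Under orthogonal rotation h² = Σλ², so λ_F1² = h² − (0.0196) = 0.644 − 0.0196 = 0.6244.
|λ| = √0.6244 = 0.7902.

0.79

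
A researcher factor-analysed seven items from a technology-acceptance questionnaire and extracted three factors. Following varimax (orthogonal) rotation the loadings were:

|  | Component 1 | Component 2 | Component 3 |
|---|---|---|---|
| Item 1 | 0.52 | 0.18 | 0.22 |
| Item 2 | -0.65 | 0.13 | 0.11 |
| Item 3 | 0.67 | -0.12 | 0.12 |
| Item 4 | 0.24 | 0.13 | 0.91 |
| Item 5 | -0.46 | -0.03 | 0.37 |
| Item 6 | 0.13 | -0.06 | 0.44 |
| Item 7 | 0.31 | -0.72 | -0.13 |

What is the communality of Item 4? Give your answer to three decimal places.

h² = 0.24² + 0.13² + 0.91² = 0.0576 + 0.0169 + 0.8281 = 0.9026

0.903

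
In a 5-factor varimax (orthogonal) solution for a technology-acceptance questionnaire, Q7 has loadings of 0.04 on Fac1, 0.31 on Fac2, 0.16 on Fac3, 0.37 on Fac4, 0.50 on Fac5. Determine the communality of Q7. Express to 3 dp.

h² = 0.04² + 0.31² + 0.16² + 0.37² + 0.50² = 0.0016 + 0.0961 + 0.0256 + 0.1369 + 0.2500 = 0.5102

0.510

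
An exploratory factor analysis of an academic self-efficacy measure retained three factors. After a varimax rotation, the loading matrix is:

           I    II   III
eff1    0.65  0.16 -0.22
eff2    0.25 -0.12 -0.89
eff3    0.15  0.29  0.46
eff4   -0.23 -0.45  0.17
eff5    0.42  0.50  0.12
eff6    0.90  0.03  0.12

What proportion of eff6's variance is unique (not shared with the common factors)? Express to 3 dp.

0.175

h² = 0.90² + 0.03² + 0.12² = 0.8100 + 0.0009 + 0.0144 = 0.8253
Uniqueness u² = 1 − h² = 1 − 0.8253 = 0.1747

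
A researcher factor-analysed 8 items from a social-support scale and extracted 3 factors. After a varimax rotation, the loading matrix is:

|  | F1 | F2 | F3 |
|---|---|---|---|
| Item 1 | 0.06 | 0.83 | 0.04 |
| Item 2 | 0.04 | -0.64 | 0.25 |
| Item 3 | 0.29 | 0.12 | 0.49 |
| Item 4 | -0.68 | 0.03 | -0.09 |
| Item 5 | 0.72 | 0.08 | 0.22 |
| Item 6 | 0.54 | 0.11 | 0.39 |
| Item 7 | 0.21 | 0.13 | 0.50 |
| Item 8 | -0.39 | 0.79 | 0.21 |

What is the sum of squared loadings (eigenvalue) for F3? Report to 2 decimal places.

0.81

SS loadings for F3 = 0.04² + 0.25² + 0.49² + (-0.09)² + 0.22² + 0.39² + 0.50² + 0.21² = 0.0016 + 0.0625 + 0.2401 + 0.0081 + 0.0484 + 0.1521 + 0.2500 + 0.0441 = 0.8069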